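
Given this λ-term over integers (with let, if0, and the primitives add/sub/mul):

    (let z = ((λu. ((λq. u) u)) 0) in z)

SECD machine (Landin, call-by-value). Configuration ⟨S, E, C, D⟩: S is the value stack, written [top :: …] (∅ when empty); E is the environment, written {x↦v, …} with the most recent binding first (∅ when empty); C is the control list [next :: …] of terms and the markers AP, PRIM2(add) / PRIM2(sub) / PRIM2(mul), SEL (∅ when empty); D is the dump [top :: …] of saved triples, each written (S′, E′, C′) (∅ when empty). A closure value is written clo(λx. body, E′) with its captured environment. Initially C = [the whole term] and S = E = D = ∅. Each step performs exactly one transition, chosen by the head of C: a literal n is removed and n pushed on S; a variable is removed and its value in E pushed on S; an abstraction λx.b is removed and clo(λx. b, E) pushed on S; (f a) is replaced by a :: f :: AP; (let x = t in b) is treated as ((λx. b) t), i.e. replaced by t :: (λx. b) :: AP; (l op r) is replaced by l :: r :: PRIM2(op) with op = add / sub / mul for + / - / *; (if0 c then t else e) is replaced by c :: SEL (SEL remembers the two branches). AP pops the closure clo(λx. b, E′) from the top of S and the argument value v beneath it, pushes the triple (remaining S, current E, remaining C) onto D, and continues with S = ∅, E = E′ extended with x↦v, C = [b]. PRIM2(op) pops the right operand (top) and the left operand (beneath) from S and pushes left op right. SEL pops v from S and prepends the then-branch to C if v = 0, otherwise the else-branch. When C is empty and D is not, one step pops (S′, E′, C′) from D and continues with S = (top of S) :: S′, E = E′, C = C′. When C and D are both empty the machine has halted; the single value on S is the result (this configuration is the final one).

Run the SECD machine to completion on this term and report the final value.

Answer: 0

Machine steps:
step 0: ⟨S=∅; E=∅; C=[(let z = ((λu. ((λq. u) u)) 0) in z)]; D=∅⟩
step 1: ⟨S=∅; E=∅; C=[((λu. ((λq. u) u)) 0) :: (λz. z) :: AP]; D=∅⟩
step 2: ⟨S=∅; E=∅; C=[0 :: (λu. ((λq. u) u)) :: AP :: (λz. z) :: AP]; D=∅⟩
step 3: ⟨S=[0]; E=∅; C=[(λu. ((λq. u) u)) :: AP :: (λz. z) :: AP]; D=∅⟩
step 4: ⟨S=[clo(λu. ((λq. u) u), ∅) :: 0]; E=∅; C=[AP :: (λz. z) :: AP]; D=∅⟩
step 5: ⟨S=∅; E={u↦0}; C=[((λq. u) u)]; D=[(∅, ∅, [(λz. z) :: AP])]⟩
step 6: ⟨S=∅; E={u↦0}; C=[u :: (λq. u) :: AP]; D=[(∅, ∅, [(λz. z) :: AP])]⟩
step 7: ⟨S=[0]; E={u↦0}; C=[(λq. u) :: AP]; D=[(∅, ∅, [(λz. z) :: AP])]⟩
step 8: ⟨S=[clo(λq. u, {u↦0}) :: 0]; E={u↦0}; C=[AP]; D=[(∅, ∅, [(λz. z) :: AP])]⟩
step 9: ⟨S=∅; E={q↦0, u↦0}; C=[u]; D=[(∅, {u↦0}, ∅) :: (∅, ∅, [(λz. z) :: AP])]⟩
step 10: ⟨S=[0]; E={q↦0, u↦0}; C=∅; D=[(∅, {u↦0}, ∅) :: (∅, ∅, [(λz. z) :: AP])]⟩
step 11: ⟨S=[0]; E={u↦0}; C=∅; D=[(∅, ∅, [(λz. z) :: AP])]⟩
step 12: ⟨S=[0]; E=∅; C=[(λz. z) :: AP]; D=∅⟩
step 13: ⟨S=[clo(λz. z, ∅) :: 0]; E=∅; C=[AP]; D=∅⟩
step 14: ⟨S=∅; E={z↦0}; C=[z]; D=[(∅, ∅, ∅)]⟩
step 15: ⟨S=[0]; E={z↦0}; C=∅; D=[(∅, ∅, ∅)]⟩
step 16: ⟨S=[0]; E=∅; C=∅; D=∅⟩
→ final value 0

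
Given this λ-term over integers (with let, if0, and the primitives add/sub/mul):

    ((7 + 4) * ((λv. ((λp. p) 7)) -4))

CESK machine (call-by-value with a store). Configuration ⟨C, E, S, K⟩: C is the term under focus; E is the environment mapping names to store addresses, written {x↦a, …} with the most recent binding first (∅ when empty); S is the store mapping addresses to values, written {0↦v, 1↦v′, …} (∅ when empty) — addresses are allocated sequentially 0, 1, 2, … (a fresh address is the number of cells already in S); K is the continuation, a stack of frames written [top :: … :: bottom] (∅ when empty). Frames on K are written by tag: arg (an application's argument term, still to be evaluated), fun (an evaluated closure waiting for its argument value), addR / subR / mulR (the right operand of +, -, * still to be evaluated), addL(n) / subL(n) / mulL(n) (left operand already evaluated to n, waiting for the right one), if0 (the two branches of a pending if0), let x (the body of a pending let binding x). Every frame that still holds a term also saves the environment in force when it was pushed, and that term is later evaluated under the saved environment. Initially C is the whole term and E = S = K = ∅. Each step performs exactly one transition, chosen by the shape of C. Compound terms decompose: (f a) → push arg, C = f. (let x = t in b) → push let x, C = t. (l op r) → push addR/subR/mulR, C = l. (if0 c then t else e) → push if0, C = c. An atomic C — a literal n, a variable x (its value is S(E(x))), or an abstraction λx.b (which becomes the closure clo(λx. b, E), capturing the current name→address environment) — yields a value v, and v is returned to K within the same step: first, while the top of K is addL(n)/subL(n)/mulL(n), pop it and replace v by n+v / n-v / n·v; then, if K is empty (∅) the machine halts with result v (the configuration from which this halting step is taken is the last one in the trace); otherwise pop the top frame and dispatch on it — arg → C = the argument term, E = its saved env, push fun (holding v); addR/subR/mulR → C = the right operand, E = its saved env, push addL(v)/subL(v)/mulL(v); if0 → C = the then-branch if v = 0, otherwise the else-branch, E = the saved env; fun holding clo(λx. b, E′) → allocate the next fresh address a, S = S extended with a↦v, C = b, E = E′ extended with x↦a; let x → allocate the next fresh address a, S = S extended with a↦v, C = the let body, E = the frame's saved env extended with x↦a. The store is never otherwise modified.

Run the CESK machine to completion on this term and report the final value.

Answer: 77

Derivation:
[0] [C=((7 + 4) * ((λv. ((λp. p) 7)) -4)) | E=∅ | S=∅ | K=∅]
[1] [C=(7 + 4) | E=∅ | S=∅ | K=[mulR]]
[2] [C=7 | E=∅ | S=∅ | K=[addR :: mulR]]
[3] [C=4 | E=∅ | S=∅ | K=[addL(7) :: mulR]]
[4] [C=((λv. ((λp. p) 7)) -4) | E=∅ | S=∅ | K=[mulL(11)]]
[5] [C=(λv. ((λp. p) 7)) | E=∅ | S=∅ | K=[arg :: mulL(11)]]
[6] [C=-4 | E=∅ | S=∅ | K=[fun :: mulL(11)]]
[7] [C=((λp. p) 7) | E={v↦0} | S={0↦-4} | K=[mulL(11)]]
[8] [C=(λp. p) | E={v↦0} | S={0↦-4} | K=[arg :: mulL(11)]]
[9] [C=7 | E={v↦0} | S={0↦-4} | K=[fun :: mulL(11)]]
[10] [C=p | E={p↦1, v↦0} | S={0↦-4, 1↦7} | K=[mulL(11)]]
→ final value 77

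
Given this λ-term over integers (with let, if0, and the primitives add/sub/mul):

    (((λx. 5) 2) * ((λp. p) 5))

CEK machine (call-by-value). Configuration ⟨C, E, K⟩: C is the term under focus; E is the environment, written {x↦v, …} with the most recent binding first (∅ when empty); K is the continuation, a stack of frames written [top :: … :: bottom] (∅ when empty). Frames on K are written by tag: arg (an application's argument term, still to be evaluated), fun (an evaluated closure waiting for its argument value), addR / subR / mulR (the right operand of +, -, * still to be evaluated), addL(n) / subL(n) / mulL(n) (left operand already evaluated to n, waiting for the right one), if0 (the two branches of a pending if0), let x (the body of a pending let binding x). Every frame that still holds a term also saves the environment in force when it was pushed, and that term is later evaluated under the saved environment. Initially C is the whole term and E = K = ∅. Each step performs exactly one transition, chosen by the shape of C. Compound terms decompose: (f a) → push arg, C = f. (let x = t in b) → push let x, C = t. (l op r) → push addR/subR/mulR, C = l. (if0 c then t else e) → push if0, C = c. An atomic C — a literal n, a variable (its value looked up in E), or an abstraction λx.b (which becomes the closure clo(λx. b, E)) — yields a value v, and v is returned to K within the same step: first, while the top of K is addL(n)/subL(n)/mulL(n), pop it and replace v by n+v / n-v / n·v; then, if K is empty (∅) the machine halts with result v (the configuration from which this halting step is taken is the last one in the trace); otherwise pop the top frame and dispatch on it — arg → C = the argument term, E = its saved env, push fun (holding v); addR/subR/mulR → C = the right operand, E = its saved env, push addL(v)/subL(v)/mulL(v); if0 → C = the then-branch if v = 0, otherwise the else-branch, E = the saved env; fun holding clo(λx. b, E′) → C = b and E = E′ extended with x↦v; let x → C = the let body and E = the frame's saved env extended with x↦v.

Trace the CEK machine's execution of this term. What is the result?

Answer: 25

Execution trace:
0. [C=(((λx. 5) 2) * ((λp. p) 5)) | E=∅ | K=∅]
1. [C=((λx. 5) 2) | E=∅ | K=[mulR]]
2. [C=(λx. 5) | E=∅ | K=[arg :: mulR]]
3. [C=2 | E=∅ | K=[fun :: mulR]]
4. [C=5 | E={x↦2} | K=[mulR]]
5. [C=((λp. p) 5) | E=∅ | K=[mulL(5)]]
6. [C=(λp. p) | E=∅ | K=[arg :: mulL(5)]]
7. [C=5 | E=∅ | K=[fun :: mulL(5)]]
8. [C=p | E={p↦5} | K=[mulL(5)]]
→ final value 25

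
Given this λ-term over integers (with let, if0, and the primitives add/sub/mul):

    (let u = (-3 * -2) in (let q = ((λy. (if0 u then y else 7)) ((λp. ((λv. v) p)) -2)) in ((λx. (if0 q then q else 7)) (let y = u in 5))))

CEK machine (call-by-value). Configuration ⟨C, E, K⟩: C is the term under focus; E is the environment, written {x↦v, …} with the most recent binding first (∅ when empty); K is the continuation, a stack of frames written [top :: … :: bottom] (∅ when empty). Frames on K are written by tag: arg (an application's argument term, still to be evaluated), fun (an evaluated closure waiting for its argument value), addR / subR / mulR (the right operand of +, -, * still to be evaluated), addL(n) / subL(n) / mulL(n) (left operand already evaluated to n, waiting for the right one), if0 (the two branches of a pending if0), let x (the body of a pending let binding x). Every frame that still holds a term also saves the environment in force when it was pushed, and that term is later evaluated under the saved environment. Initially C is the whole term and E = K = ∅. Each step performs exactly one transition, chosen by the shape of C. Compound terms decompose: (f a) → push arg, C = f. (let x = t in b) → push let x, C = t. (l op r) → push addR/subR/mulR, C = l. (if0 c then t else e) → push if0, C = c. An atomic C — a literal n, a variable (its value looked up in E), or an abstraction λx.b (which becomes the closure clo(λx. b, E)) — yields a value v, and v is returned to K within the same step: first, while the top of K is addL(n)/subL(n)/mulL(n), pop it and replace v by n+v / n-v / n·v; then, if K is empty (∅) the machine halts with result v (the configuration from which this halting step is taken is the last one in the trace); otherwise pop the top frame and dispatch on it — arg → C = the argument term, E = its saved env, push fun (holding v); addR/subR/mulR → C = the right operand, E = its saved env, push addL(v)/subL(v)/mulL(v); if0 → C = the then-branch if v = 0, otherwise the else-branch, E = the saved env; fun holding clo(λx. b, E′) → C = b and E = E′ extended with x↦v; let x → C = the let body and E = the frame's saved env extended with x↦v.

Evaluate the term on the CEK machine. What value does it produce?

Answer: 7

Execution trace:
step 0: [C=(let u = (-3 * -2) in (let q = ((λy. (if0 u then y else 7)) ((λp. ((λv. v) p)) -2)) in ((λx. (if0 q then q else 7)) (let y = u in 5)))) | E=∅ | K=∅]
step 1: [C=(-3 * -2) | E=∅ | K=[let u]]
step 2: [C=-3 | E=∅ | K=[mulR :: let u]]
step 3: [C=-2 | E=∅ | K=[mulL(-3) :: let u]]
step 4: [C=(let q = ((λy. (if0 u then y else 7)) ((λp. ((λv. v) p)) -2)) in ((λx. (if0 q then q else 7)) (let y = u in 5))) | E={u↦6} | K=∅]
step 5: [C=((λy. (if0 u then y else 7)) ((λp. ((λv. v) p)) -2)) | E={u↦6} | K=[let q]]
step 6: [C=(λy. (if0 u then y else 7)) | E={u↦6} | K=[arg :: let q]]
step 7: [C=((λp. ((λv. v) p)) -2) | E={u↦6} | K=[fun :: let q]]
step 8: [C=(λp. ((λv. v) p)) | E={u↦6} | K=[arg :: fun :: let q]]
step 9: [C=-2 | E={u↦6} | K=[fun :: fun :: let q]]
step 10: [C=((λv. v) p) | E={p↦-2, u↦6} | K=[fun :: let q]]
step 11: [C=(λv. v) | E={p↦-2, u↦6} | K=[arg :: fun :: let q]]
step 12: [C=p | E={p↦-2, u↦6} | K=[fun :: fun :: let q]]
step 13: [C=v | E={v↦-2, p↦-2, u↦6} | K=[fun :: let q]]
step 14: [C=(if0 u then y else 7) | E={y↦-2, u↦6} | K=[let q]]
step 15: [C=u | E={y↦-2, u↦6} | K=[if0 :: let q]]
step 16: [C=7 | E={y↦-2, u↦6} | K=[let q]]
step 17: [C=((λx. (if0 q then q else 7)) (let y = u in 5)) | E={q↦7, u↦6} | K=∅]
step 18: [C=(λx. (if0 q then q else 7)) | E={q↦7, u↦6} | K=[arg]]
step 19: [C=(let y = u in 5) | E={q↦7, u↦6} | K=[fun]]
step 20: [C=u | E={q↦7, u↦6} | K=[let y :: fun]]
step 21: [C=5 | E={y↦6, q↦7, u↦6} | K=[fun]]
step 22: [C=(if0 q then q else 7) | E={x↦5, q↦7, u↦6} | K=∅]
step 23: [C=q | E={x↦5, q↦7, u↦6} | K=[if0]]
step 24: [C=7 | E={x↦5, q↦7, u↦6} | K=∅]
→ final value 7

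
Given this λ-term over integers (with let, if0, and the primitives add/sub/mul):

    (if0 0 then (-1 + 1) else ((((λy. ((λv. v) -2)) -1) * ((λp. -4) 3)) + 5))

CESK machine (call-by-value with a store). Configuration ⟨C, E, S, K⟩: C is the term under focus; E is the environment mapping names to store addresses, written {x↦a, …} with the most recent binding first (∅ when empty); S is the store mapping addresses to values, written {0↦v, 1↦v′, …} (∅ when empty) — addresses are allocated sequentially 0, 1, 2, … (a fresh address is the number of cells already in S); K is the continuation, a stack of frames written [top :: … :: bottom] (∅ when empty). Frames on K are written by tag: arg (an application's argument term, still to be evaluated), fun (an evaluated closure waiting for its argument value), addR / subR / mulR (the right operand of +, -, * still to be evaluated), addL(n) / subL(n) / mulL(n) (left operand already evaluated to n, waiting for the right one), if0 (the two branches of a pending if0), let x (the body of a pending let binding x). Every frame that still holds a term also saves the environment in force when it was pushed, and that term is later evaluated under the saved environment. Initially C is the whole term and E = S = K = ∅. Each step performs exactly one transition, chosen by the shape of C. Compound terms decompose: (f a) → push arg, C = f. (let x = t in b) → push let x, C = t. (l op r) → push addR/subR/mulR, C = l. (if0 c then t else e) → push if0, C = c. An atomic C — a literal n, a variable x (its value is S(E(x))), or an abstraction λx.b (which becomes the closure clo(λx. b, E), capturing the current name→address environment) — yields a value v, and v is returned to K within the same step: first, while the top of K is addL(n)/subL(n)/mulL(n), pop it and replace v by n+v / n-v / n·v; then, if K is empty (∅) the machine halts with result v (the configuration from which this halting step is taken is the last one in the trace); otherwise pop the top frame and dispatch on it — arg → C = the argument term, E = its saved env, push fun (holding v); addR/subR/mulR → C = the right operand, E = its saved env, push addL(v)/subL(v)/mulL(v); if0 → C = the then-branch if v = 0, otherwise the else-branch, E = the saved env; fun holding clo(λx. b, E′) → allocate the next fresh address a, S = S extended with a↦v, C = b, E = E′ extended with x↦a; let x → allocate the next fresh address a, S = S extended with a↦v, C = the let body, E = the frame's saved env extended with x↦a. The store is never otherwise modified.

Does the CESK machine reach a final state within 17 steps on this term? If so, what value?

[0] ⟨C=(if0 0 then (-1 + 1) else ((((λy. ((λv. v) -2)) -1) * ((λp. -4) 3)) + 5)); E=∅; S=∅; K=∅⟩
[1] ⟨C=0; E=∅; S=∅; K=[if0]⟩
[2] ⟨C=(-1 + 1); E=∅; S=∅; K=∅⟩
[3] ⟨C=-1; E=∅; S=∅; K=[addR]⟩
[4] ⟨C=1; E=∅; S=∅; K=[addL(-1)]⟩
→ final value 0

Answer: 0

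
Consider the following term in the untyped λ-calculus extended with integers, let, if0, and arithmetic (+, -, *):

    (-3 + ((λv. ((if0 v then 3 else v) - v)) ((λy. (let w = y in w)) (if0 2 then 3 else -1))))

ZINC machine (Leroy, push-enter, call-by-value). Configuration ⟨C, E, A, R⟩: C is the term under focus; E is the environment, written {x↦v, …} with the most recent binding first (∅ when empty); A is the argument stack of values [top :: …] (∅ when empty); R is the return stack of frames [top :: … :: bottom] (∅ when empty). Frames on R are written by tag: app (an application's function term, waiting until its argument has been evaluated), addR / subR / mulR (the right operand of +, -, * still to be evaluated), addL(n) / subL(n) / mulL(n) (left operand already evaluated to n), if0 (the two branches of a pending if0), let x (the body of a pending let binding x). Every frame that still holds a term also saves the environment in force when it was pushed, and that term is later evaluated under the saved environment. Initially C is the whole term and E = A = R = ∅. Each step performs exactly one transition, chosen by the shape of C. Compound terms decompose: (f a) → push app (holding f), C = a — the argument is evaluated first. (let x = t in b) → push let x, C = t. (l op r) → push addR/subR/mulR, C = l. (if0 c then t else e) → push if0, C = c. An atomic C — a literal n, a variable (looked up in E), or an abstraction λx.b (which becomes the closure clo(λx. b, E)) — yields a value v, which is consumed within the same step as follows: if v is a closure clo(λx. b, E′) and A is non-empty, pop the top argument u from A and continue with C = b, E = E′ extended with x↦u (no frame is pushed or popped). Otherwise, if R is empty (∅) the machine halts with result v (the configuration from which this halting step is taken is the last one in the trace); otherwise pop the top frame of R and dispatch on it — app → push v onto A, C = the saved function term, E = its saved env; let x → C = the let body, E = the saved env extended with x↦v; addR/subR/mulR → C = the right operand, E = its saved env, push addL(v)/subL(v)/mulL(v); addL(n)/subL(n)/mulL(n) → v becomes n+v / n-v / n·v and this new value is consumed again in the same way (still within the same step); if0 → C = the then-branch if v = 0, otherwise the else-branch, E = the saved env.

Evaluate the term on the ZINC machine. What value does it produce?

Answer: -3

Execution trace:
t=0: [C=(-3 + ((λv. ((if0 v then 3 else v) - v)) ((λy. (let w = y in w)) (if0 2 then 3 else -1)))) | E=∅ | A=∅ | R=∅]
t=1: [C=-3 | E=∅ | A=∅ | R=[addR]]
t=2: [C=((λv. ((if0 v then 3 else v) - v)) ((λy. (let w = y in w)) (if0 2 then 3 else -1))) | E=∅ | A=∅ | R=[addL(-3)]]
t=3: [C=((λy. (let w = y in w)) (if0 2 then 3 else -1)) | E=∅ | A=∅ | R=[app :: addL(-3)]]
t=4: [C=(if0 2 then 3 else -1) | E=∅ | A=∅ | R=[app :: app :: addL(-3)]]
t=5: [C=2 | E=∅ | A=∅ | R=[if0 :: app :: app :: addL(-3)]]
t=6: [C=-1 | E=∅ | A=∅ | R=[app :: app :: addL(-3)]]
t=7: [C=(λy. (let w = y in w)) | E=∅ | A=[-1] | R=[app :: addL(-3)]]
t=8: [C=(let w = y in w) | E={y↦-1} | A=∅ | R=[app :: addL(-3)]]
t=9: [C=y | E={y↦-1} | A=∅ | R=[let w :: app :: addL(-3)]]
t=10: [C=w | E={w↦-1, y↦-1} | A=∅ | R=[app :: addL(-3)]]
t=11: [C=(λv. ((if0 v then 3 else v) - v)) | E=∅ | A=[-1] | R=[addL(-3)]]
t=12: [C=((if0 v then 3 else v) - v) | E={v↦-1} | A=∅ | R=[addL(-3)]]
t=13: [C=(if0 v then 3 else v) | E={v↦-1} | A=∅ | R=[subR :: addL(-3)]]
t=14: [C=v | E={v↦-1} | A=∅ | R=[if0 :: subR :: addL(-3)]]
t=15: [C=v | E={v↦-1} | A=∅ | R=[subR :: addL(-3)]]
t=16: [C=v | E={v↦-1} | A=∅ | R=[subL(-1) :: addL(-3)]]
→ final value -3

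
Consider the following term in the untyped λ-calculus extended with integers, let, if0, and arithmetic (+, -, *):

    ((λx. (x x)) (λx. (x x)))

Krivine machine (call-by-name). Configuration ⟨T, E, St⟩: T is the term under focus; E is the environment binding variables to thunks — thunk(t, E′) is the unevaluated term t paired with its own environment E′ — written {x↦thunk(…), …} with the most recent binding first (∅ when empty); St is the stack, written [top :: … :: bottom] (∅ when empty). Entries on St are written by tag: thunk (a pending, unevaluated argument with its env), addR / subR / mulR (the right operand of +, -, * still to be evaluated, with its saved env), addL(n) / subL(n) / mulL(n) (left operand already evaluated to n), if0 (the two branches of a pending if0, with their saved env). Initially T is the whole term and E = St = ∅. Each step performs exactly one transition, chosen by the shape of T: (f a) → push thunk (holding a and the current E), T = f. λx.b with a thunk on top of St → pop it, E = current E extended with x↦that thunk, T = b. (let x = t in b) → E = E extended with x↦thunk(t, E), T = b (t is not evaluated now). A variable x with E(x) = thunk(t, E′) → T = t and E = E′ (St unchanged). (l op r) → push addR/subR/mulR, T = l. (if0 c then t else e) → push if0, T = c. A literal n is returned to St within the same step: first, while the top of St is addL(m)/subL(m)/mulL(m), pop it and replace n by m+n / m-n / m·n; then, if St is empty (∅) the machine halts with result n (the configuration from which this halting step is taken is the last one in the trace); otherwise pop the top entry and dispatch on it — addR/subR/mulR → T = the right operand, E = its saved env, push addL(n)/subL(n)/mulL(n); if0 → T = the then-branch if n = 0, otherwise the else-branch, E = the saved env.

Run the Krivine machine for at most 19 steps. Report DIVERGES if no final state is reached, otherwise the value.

[0] [T=((λx. (x x)) (λx. (x x))) | E=∅ | St=∅]
[1] [T=(λx. (x x)) | E=∅ | St=[thunk]]
[2] [T=(x x) | E={x↦thunk((λx. (x x)), ∅)} | St=∅]
[3] [T=x | E={x↦thunk((λx. (x x)), ∅)} | St=[thunk]]
[4] [T=(λx. (x x)) | E=∅ | St=[thunk]]
[5] [T=(x x) | E={x↦thunk(x, {x↦thunk((λx. (x x)), ∅)})} | St=∅]
[6] [T=x | E={x↦thunk(x, {x↦thunk((λx. (x x)), ∅)})} | St=[thunk]]
[7] [T=x | E={x↦thunk((λx. (x x)), ∅)} | St=[thunk]]
[8] [T=(λx. (x x)) | E=∅ | St=[thunk]]
[9] [T=(x x) | E={x↦thunk(x, {x↦thunk(x, {x↦thunk((λx. (x x)), ∅)})})} | St=∅]
[10] [T=x | E={x↦thunk(x, {x↦thunk(x, {x↦thunk((λx. (x x)), ∅)})})} | St=[thunk]]
[11] [T=x | E={x↦thunk(x, {x↦thunk((λx. (x x)), ∅)})} | St=[thunk]]
[12] [T=x | E={x↦thunk((λx. (x x)), ∅)} | St=[thunk]]
[13] [T=(λx. (x x)) | E=∅ | St=[thunk]]
[14] [T=(x x) | E={x↦thunk(x, {x↦thunk(x, {x↦thunk(x, {x↦thunk((λx. (x x)), ∅)})})})} | St=∅]
[15] [T=x | E={x↦thunk(x, {x↦thunk(x, {x↦thunk(x, {x↦thunk((λx. (x x)), ∅)})})})} | St=[thunk]]
[16] [T=x | E={x↦thunk(x, {x↦thunk(x, {x↦thunk((λx. (x x)), ∅)})})} | St=[thunk]]
[17] [T=x | E={x↦thunk(x, {x↦thunk((λx. (x x)), ∅)})} | St=[thunk]]
[18] [T=x | E={x↦thunk((λx. (x x)), ∅)} | St=[thunk]]
[19] [T=(λx. (x x)) | E=∅ | St=[thunk]]
→ 19 transitions taken and the configuration is still not final: no result within 19 steps

Answer: DIVERGES (no final state within 19 steps)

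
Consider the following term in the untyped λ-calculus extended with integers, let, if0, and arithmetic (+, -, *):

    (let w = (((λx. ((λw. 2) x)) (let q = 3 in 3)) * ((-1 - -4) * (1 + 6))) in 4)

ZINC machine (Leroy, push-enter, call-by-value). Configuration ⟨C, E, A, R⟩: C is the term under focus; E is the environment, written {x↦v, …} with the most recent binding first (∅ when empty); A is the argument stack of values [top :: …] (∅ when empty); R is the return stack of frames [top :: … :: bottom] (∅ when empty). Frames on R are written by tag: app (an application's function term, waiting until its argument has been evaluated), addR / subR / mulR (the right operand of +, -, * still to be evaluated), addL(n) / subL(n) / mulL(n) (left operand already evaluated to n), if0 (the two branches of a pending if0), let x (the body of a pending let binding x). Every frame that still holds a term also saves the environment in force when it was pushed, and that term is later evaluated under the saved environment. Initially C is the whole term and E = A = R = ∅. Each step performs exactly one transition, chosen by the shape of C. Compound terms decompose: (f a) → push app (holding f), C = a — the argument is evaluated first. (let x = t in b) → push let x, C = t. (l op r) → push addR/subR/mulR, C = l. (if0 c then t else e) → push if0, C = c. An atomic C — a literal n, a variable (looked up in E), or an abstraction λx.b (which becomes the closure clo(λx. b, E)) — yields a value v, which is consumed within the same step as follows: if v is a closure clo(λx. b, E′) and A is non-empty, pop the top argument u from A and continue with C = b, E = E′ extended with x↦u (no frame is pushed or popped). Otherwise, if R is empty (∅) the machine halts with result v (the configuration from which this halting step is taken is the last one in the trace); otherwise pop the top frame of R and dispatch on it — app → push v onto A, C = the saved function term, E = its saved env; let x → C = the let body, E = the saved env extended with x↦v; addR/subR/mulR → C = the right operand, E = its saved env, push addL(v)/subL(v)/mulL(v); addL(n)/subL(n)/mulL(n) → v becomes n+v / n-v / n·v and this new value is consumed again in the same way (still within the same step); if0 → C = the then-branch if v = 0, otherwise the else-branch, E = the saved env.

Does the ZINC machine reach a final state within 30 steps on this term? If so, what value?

Answer: 4

Machine steps:
step 0: <C=(let w = (((λx. ((λw. 2) x)) (let q = 3 in 3)) * ((-1 - -4) * (1 + 6))) in 4), E=∅, A=∅, R=∅>
step 1: <C=(((λx. ((λw. 2) x)) (let q = 3 in 3)) * ((-1 - -4) * (1 + 6))), E=∅, A=∅, R=[let w]>
step 2: <C=((λx. ((λw. 2) x)) (let q = 3 in 3)), E=∅, A=∅, R=[mulR :: let w]>
step 3: <C=(let q = 3 in 3), E=∅, A=∅, R=[app :: mulR :: let w]>
step 4: <C=3, E=∅, A=∅, R=[let q :: app :: mulR :: let w]>
step 5: <C=3, E={q↦3}, A=∅, R=[app :: mulR :: let w]>
step 6: <C=(λx. ((λw. 2) x)), E=∅, A=[3], R=[mulR :: let w]>
step 7: <C=((λw. 2) x), E={x↦3}, A=∅, R=[mulR :: let w]>
step 8: <C=x, E={x↦3}, A=∅, R=[app :: mulR :: let w]>
step 9: <C=(λw. 2), E={x↦3}, A=[3], R=[mulR :: let w]>
step 10: <C=2, E={w↦3, x↦3}, A=∅, R=[mulR :: let w]>
step 11: <C=((-1 - -4) * (1 + 6)), E=∅, A=∅, R=[mulL(2) :: let w]>
step 12: <C=(-1 - -4), E=∅, A=∅, R=[mulR :: mulL(2) :: let w]>
step 13: <C=-1, E=∅, A=∅, R=[subR :: mulR :: mulL(2) :: let w]>
step 14: <C=-4, E=∅, A=∅, R=[subL(-1) :: mulR :: mulL(2) :: let w]>
step 15: <C=(1 + 6), E=∅, A=∅, R=[mulL(3) :: mulL(2) :: let w]>
step 16: <C=1, E=∅, A=∅, R=[addR :: mulL(3) :: mulL(2) :: let w]>
step 17: <C=6, E=∅, A=∅, R=[addL(1) :: mulL(3) :: mulL(2) :: let w]>
step 18: <C=4, E={w↦42}, A=∅, R=∅>
→ final value 4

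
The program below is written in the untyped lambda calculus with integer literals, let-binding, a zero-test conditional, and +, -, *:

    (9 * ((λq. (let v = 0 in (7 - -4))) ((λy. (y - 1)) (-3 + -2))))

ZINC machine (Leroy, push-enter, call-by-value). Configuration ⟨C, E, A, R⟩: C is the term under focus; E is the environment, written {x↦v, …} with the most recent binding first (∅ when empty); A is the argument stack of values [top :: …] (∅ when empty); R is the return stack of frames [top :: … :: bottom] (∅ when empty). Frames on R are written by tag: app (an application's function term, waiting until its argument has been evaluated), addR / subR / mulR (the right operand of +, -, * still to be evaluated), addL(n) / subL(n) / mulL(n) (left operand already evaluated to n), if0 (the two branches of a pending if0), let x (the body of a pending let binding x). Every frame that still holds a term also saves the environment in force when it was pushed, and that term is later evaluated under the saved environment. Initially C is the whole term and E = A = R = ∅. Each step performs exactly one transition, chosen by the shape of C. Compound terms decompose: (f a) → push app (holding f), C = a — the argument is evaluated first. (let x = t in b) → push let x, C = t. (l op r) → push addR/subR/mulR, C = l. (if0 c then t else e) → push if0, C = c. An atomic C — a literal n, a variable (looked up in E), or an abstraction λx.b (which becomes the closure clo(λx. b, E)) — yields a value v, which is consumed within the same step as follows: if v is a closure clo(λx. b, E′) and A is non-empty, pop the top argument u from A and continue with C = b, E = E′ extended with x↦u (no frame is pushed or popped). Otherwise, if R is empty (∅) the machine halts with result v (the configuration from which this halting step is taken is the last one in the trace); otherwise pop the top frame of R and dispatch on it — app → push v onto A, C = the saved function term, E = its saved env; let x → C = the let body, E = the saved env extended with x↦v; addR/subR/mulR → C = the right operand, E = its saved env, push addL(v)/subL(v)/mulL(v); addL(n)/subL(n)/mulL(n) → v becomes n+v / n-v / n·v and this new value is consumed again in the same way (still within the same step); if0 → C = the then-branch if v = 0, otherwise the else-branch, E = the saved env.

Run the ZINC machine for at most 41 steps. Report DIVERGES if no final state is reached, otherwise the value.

Answer: 99

Execution trace:
[0] ⟨C=(9 * ((λq. (let v = 0 in (7 - -4))) ((λy. (y - 1)) (-3 + -2)))); E=∅; A=∅; R=∅⟩
[1] ⟨C=9; E=∅; A=∅; R=[mulR]⟩
[2] ⟨C=((λq. (let v = 0 in (7 - -4))) ((λy. (y - 1)) (-3 + -2))); E=∅; A=∅; R=[mulL(9)]⟩
[3] ⟨C=((λy. (y - 1)) (-3 + -2)); E=∅; A=∅; R=[app :: mulL(9)]⟩
[4] ⟨C=(-3 + -2); E=∅; A=∅; R=[app :: app :: mulL(9)]⟩
[5] ⟨C=-3; E=∅; A=∅; R=[addR :: app :: app :: mulL(9)]⟩
[6] ⟨C=-2; E=∅; A=∅; R=[addL(-3) :: app :: app :: mulL(9)]⟩
[7] ⟨C=(λy. (y - 1)); E=∅; A=[-5]; R=[app :: mulL(9)]⟩
[8] ⟨C=(y - 1); E={y↦-5}; A=∅; R=[app :: mulL(9)]⟩
[9] ⟨C=y; E={y↦-5}; A=∅; R=[subR :: app :: mulL(9)]⟩
[10] ⟨C=1; E={y↦-5}; A=∅; R=[subL(-5) :: app :: mulL(9)]⟩
[11] ⟨C=(λq. (let v = 0 in (7 - -4))); E=∅; A=[-6]; R=[mulL(9)]⟩
[12] ⟨C=(let v = 0 in (7 - -4)); E={q↦-6}; A=∅; R=[mulL(9)]⟩
[13] ⟨C=0; E={q↦-6}; A=∅; R=[let v :: mulL(9)]⟩
[14] ⟨C=(7 - -4); E={v↦0, q↦-6}; A=∅; R=[mulL(9)]⟩
[15] ⟨C=7; E={v↦0, q↦-6}; A=∅; R=[subR :: mulL(9)]⟩
[16] ⟨C=-4; E={v↦0, q↦-6}; A=∅; R=[subL(7) :: mulL(9)]⟩
→ final value 99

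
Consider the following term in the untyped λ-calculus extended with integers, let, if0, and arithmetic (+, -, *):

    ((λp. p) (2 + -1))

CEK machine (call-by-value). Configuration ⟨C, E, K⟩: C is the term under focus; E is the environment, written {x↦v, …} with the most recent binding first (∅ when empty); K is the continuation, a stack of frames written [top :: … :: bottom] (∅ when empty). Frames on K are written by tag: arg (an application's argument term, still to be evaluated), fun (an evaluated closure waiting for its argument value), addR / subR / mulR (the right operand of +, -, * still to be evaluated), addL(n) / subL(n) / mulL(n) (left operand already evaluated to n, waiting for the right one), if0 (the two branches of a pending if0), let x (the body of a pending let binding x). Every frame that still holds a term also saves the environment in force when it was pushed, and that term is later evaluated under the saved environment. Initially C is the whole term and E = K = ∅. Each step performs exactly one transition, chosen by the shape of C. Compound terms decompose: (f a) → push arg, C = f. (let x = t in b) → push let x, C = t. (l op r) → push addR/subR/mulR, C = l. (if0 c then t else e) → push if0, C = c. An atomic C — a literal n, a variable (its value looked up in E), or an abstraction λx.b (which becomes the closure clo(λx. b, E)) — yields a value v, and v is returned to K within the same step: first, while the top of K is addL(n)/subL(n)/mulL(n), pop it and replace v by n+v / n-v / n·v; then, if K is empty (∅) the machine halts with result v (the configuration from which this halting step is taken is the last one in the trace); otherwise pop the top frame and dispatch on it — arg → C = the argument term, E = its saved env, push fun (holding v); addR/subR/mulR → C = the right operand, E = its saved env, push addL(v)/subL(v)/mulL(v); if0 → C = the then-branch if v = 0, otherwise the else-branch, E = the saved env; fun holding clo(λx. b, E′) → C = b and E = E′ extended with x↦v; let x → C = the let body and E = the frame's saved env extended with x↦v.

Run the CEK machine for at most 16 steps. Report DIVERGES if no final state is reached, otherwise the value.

t=0: <C=((λp. p) (2 + -1)), E=∅, K=∅>
t=1: <C=(λp. p), E=∅, K=[arg]>
t=2: <C=(2 + -1), E=∅, K=[fun]>
t=3: <C=2, E=∅, K=[addR :: fun]>
t=4: <C=-1, E=∅, K=[addL(2) :: fun]>
t=5: <C=p, E={p↦1}, K=∅>
→ final value 1

Answer: 1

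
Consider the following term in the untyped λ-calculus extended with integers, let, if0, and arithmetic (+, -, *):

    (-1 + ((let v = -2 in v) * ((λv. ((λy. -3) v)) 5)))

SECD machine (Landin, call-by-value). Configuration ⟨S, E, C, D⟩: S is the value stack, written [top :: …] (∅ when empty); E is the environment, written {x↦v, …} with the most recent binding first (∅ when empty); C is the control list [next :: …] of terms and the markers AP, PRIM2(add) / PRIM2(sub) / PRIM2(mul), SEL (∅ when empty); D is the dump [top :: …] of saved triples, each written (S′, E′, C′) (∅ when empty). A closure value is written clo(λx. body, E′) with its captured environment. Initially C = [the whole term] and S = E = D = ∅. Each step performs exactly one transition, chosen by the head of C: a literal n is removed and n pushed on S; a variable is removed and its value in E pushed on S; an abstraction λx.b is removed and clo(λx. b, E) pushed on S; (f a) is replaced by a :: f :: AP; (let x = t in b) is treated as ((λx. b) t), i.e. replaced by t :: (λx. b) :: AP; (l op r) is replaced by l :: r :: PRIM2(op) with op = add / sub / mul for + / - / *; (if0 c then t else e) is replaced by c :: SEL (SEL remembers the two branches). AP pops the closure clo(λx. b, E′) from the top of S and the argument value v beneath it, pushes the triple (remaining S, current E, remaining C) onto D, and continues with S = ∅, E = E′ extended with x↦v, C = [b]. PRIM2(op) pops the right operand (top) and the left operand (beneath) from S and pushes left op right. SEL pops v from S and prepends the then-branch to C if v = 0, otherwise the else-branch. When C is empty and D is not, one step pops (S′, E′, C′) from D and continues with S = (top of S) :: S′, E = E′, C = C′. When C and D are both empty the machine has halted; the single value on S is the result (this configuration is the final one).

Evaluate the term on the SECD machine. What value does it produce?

Answer: 5

Derivation:
0. ⟨S=∅; E=∅; C=[(-1 + ((let v = -2 in v) * ((λv. ((λy. -3) v)) 5)))]; D=∅⟩
1. ⟨S=∅; E=∅; C=[-1 :: ((let v = -2 in v) * ((λv. ((λy. -3) v)) 5)) :: PRIM2(add)]; D=∅⟩
2. ⟨S=[-1]; E=∅; C=[((let v = -2 in v) * ((λv. ((λy. -3) v)) 5)) :: PRIM2(add)]; D=∅⟩
3. ⟨S=[-1]; E=∅; C=[(let v = -2 in v) :: ((λv. ((λy. -3) v)) 5) :: PRIM2(mul) :: PRIM2(add)]; D=∅⟩
4. ⟨S=[-1]; E=∅; C=[-2 :: (λv. v) :: AP :: ((λv. ((λy. -3) v)) 5) :: PRIM2(mul) :: PRIM2(add)]; D=∅⟩
5. ⟨S=[-2 :: -1]; E=∅; C=[(λv. v) :: AP :: ((λv. ((λy. -3) v)) 5) :: PRIM2(mul) :: PRIM2(add)]; D=∅⟩
6. ⟨S=[clo(λv. v, ∅) :: -2 :: -1]; E=∅; C=[AP :: ((λv. ((λy. -3) v)) 5) :: PRIM2(mul) :: PRIM2(add)]; D=∅⟩
7. ⟨S=∅; E={v↦-2}; C=[v]; D=[([-1], ∅, [((λv. ((λy. -3) v)) 5) :: PRIM2(mul) :: PRIM2(add)])]⟩
8. ⟨S=[-2]; E={v↦-2}; C=∅; D=[([-1], ∅, [((λv. ((λy. -3) v)) 5) :: PRIM2(mul) :: PRIM2(add)])]⟩
9. ⟨S=[-2 :: -1]; E=∅; C=[((λv. ((λy. -3) v)) 5) :: PRIM2(mul) :: PRIM2(add)]; D=∅⟩
10. ⟨S=[-2 :: -1]; E=∅; C=[5 :: (λv. ((λy. -3) v)) :: AP :: PRIM2(mul) :: PRIM2(add)]; D=∅⟩
11. ⟨S=[5 :: -2 :: -1]; E=∅; C=[(λv. ((λy. -3) v)) :: AP :: PRIM2(mul) :: PRIM2(add)]; D=∅⟩
12. ⟨S=[clo(λv. ((λy. -3) v), ∅) :: 5 :: -2 :: -1]; E=∅; C=[AP :: PRIM2(mul) :: PRIM2(add)]; D=∅⟩
13. ⟨S=∅; E={v↦5}; C=[((λy. -3) v)]; D=[([-2 :: -1], ∅, [PRIM2(mul) :: PRIM2(add)])]⟩
14. ⟨S=∅; E={v↦5}; C=[v :: (λy. -3) :: AP]; D=[([-2 :: -1], ∅, [PRIM2(mul) :: PRIM2(add)])]⟩
15. ⟨S=[5]; E={v↦5}; C=[(λy. -3) :: AP]; D=[([-2 :: -1], ∅, [PRIM2(mul) :: PRIM2(add)])]⟩
16. ⟨S=[clo(λy. -3, {v↦5}) :: 5]; E={v↦5}; C=[AP]; D=[([-2 :: -1], ∅, [PRIM2(mul) :: PRIM2(add)])]⟩
17. ⟨S=∅; E={y↦5, v↦5}; C=[-3]; D=[(∅, {v↦5}, ∅) :: ([-2 :: -1], ∅, [PRIM2(mul) :: PRIM2(add)])]⟩
18. ⟨S=[-3]; E={y↦5, v↦5}; C=∅; D=[(∅, {v↦5}, ∅) :: ([-2 :: -1], ∅, [PRIM2(mul) :: PRIM2(add)])]⟩
19. ⟨S=[-3]; E={v↦5}; C=∅; D=[([-2 :: -1], ∅, [PRIM2(mul) :: PRIM2(add)])]⟩
20. ⟨S=[-3 :: -2 :: -1]; E=∅; C=[PRIM2(mul) :: PRIM2(add)]; D=∅⟩
21. ⟨S=[6 :: -1]; E=∅; C=[PRIM2(add)]; D=∅⟩
22. ⟨S=[5]; E=∅; C=∅; D=∅⟩
→ final value 5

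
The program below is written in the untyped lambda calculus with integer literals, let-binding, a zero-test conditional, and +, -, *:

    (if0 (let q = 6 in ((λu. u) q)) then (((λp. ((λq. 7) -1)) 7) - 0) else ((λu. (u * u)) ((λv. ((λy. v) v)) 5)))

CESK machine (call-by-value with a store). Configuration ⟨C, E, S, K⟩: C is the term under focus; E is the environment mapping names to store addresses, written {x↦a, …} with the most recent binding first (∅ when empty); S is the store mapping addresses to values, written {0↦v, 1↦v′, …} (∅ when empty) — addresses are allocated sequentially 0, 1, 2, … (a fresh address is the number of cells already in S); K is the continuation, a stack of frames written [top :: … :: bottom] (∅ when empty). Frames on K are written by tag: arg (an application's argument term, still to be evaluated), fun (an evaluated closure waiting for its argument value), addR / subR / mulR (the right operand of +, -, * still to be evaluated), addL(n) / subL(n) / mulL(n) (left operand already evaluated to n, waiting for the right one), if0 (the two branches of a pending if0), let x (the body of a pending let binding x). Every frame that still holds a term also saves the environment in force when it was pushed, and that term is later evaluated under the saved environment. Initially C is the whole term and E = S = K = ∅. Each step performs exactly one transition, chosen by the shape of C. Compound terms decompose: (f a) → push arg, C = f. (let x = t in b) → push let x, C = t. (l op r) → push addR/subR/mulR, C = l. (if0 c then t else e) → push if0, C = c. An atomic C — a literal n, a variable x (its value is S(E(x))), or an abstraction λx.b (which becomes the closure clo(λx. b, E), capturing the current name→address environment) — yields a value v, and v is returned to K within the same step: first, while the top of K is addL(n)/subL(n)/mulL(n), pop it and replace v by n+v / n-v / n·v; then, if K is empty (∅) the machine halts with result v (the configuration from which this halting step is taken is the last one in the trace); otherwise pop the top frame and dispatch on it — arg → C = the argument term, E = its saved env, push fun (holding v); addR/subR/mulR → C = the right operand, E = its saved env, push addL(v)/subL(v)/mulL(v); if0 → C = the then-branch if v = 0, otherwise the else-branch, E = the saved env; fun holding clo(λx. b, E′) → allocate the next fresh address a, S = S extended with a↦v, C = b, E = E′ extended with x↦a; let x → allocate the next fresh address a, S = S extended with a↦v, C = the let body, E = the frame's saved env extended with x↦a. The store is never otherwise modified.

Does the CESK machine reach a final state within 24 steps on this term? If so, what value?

Answer: 25

Machine steps:
step 0: [C=(if0 (let q = 6 in ((λu. u) q)) then (((λp. ((λq. 7) -1)) 7) - 0) else ((λu. (u * u)) ((λv. ((λy. v) v)) 5))) | E=∅ | S=∅ | K=∅]
step 1: [C=(let q = 6 in ((λu. u) q)) | E=∅ | S=∅ | K=[if0]]
step 2: [C=6 | E=∅ | S=∅ | K=[let q :: if0]]
step 3: [C=((λu. u) q) | E={q↦0} | S={0↦6} | K=[if0]]
step 4: [C=(λu. u) | E={q↦0} | S={0↦6} | K=[arg :: if0]]
step 5: [C=q | E={q↦0} | S={0↦6} | K=[fun :: if0]]
step 6: [C=u | E={u↦1, q↦0} | S={0↦6, 1↦6} | K=[if0]]
step 7: [C=((λu. (u * u)) ((λv. ((λy. v) v)) 5)) | E=∅ | S={0↦6, 1↦6} | K=∅]
step 8: [C=(λu. (u * u)) | E=∅ | S={0↦6, 1↦6} | K=[arg]]
step 9: [C=((λv. ((λy. v) v)) 5) | E=∅ | S={0↦6, 1↦6} | K=[fun]]
step 10: [C=(λv. ((λy. v) v)) | E=∅ | S={0↦6, 1↦6} | K=[arg :: fun]]
step 11: [C=5 | E=∅ | S={0↦6, 1↦6} | K=[fun :: fun]]
step 12: [C=((λy. v) v) | E={v↦2} | S={0↦6, 1↦6, 2↦5} | K=[fun]]
step 13: [C=(λy. v) | E={v↦2} | S={0↦6, 1↦6, 2↦5} | K=[arg :: fun]]
step 14: [C=v | E={v↦2} | S={0↦6, 1↦6, 2↦5} | K=[fun :: fun]]
step 15: [C=v | E={y↦3, v↦2} | S={0↦6, 1↦6, 2↦5, 3↦5} | K=[fun]]
step 16: [C=(u * u) | E={u↦4} | S={0↦6, 1↦6, 2↦5, 3↦5, 4↦5} | K=∅]
step 17: [C=u | E={u↦4} | S={0↦6, 1↦6, 2↦5, 3↦5, 4↦5} | K=[mulR]]
step 18: [C=u | E={u↦4} | S={0↦6, 1↦6, 2↦5, 3↦5, 4↦5} | K=[mulL(5)]]
→ final value 25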